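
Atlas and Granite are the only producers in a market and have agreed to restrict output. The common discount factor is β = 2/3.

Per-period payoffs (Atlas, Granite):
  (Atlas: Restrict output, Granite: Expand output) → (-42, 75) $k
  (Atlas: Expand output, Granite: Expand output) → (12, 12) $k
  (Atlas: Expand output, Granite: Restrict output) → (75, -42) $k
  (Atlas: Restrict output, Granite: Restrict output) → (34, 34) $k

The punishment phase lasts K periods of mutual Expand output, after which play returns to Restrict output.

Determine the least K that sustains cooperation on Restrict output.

Need Σ_{k=1}^{K} β^k ≥ (75−34)/(34−12) = 1.8636 at β = 2/3.
At K = 6 the sum is 1.8244 < 1.8636; at K = 7 it is 1.8829 ≥ 1.8636.
So the minimum punishment length is K = 7.

7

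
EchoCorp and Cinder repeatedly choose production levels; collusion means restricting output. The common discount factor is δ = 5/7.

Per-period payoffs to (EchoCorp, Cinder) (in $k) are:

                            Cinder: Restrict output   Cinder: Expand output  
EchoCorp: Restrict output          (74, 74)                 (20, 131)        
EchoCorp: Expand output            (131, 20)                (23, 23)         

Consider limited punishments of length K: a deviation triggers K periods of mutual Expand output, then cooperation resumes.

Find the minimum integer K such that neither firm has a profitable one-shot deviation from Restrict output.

Need Σ_{k=1}^{K} δ^k ≥ (131−74)/(74−23) = 1.1176 at δ = 5/7.
At K = 1 the sum is 0.7143 < 1.1176; at K = 2 it is 1.2245 ≥ 1.1176.
So the minimum punishment length is K = 2.

2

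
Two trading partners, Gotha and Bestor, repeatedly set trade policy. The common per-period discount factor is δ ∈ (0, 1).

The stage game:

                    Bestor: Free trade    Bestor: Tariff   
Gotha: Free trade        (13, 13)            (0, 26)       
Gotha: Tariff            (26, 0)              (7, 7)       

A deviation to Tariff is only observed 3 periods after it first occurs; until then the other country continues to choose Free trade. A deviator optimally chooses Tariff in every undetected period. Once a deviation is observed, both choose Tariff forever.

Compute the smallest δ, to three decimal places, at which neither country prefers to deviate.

0.881

A deviator earns 26 for 3 periods, then 7 forever; cooperating earns 13 forever. Multiplying the IC by (1−δ):
13 ≥ 26(1−δ^3) + 7δ^3, so 19·δ^3 ≥ 13 and δ^3 ≥ 13/19.
δ ≥ (13/19)^(1/3) ≈ 0.881.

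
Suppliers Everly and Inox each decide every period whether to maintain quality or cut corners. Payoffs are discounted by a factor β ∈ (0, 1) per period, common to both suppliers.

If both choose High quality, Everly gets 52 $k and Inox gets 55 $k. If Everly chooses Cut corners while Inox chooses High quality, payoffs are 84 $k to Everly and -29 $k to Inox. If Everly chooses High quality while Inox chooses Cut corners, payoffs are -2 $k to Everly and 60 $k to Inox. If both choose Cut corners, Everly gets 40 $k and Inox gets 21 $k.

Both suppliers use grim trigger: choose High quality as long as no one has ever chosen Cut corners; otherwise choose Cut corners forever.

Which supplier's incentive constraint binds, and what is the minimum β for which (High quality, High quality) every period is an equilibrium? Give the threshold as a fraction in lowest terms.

Everly; β ≥ 8/11

Everly: cooperation gives 52 each period; deviation gives 84 once then 40 forever.
  52/(1−β) ≥ 84 + 40β/(1−β) ⇒ β ≥ 32/44 = 8/11.
Inox: cooperation gives 55 each period; deviation gives 60 once then 21 forever.
  β ≥ 5/39.
Both must hold, so the binding constraint is Everly's: β ≥ 8/11.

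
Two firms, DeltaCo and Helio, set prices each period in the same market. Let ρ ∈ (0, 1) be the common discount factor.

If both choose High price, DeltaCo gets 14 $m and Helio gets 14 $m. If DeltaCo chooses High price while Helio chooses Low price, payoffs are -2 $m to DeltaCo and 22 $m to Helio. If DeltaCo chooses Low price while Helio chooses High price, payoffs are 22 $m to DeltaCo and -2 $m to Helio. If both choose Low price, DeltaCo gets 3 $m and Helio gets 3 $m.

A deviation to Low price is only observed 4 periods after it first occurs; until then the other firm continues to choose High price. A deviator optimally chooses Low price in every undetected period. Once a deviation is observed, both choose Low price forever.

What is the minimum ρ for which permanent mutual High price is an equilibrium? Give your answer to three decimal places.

0.806

The best deviation is to choose Low price for all 4 undetected periods, earning 22 each, then 3 forever once detected.
Deviation value: 22(1−ρ^4)/(1−ρ) + 3ρ^4/(1−ρ); cooperation value: 14/(1−ρ).
IC: 14 ≥ 22(1−ρ^4) + 3ρ^4 = 22 − 19ρ^4.
So ρ^4 ≥ 8/19, giving ρ ≥ (8/19)^(1/4) ≈ 0.806.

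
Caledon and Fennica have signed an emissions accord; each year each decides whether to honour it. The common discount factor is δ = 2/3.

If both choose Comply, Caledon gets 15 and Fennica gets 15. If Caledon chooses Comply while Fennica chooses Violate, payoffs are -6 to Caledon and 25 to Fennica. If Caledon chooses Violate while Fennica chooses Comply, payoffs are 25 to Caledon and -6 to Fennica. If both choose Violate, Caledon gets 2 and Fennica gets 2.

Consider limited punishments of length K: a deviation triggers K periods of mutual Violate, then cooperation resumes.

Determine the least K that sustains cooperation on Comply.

2

Need Σ_{k=1}^{K} δ^k ≥ (25−15)/(15−2) = 0.7692 at δ = 2/3.
At K = 1 the sum is 0.6667 < 0.7692; at K = 2 it is 1.1111 ≥ 0.7692.
So the minimum punishment length is K = 2.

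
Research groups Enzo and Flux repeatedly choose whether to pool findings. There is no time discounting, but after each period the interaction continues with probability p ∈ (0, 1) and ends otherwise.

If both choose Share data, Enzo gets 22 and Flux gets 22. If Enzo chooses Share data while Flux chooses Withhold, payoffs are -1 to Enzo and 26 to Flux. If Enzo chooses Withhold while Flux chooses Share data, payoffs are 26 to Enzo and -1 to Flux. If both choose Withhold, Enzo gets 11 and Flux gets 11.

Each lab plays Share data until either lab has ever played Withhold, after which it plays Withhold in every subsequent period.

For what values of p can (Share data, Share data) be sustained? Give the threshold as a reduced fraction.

With no time discounting, the continuation probability p plays the role of the discount factor.
Grim-trigger IC: 22/(1−p) ≥ 26 + 11p/(1−p) ⇒ p ≥ (26−22)/(26−11) = 4/15.

4/15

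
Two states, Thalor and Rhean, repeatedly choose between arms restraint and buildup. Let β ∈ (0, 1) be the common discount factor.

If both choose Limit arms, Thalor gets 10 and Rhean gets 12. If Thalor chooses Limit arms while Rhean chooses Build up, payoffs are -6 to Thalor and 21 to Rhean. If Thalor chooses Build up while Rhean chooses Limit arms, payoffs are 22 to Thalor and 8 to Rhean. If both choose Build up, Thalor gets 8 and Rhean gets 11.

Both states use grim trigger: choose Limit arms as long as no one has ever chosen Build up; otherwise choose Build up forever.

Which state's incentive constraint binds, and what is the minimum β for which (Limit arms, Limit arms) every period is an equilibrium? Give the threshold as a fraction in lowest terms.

Thalor: cooperation gives 10 each period; deviation gives 22 once then 8 forever.
  10/(1−β) ≥ 22 + 8β/(1−β) ⇒ β ≥ 12/14 = 6/7.
Rhean: cooperation gives 12 each period; deviation gives 21 once then 11 forever.
  β ≥ 9/10.
Both must hold, so the binding constraint is Rhean's: β ≥ 9/10.

Rhean; β ≥ 9/10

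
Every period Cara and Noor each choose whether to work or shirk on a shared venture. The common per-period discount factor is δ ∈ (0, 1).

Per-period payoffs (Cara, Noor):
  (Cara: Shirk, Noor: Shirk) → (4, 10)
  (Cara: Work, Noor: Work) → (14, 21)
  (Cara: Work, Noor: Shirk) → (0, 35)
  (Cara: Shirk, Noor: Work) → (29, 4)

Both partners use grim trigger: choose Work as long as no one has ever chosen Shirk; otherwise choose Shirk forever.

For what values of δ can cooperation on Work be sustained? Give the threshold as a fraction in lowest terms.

3/5

Cara: cooperation gives 14 each period; deviation gives 29 once then 4 forever.
  14/(1−δ) ≥ 29 + 4δ/(1−δ) ⇒ δ ≥ 15/25 = 3/5.
Noor: cooperation gives 21 each period; deviation gives 35 once then 10 forever.
  δ ≥ 14/25.
Both must hold, so the binding constraint is Cara's: δ ≥ 3/5.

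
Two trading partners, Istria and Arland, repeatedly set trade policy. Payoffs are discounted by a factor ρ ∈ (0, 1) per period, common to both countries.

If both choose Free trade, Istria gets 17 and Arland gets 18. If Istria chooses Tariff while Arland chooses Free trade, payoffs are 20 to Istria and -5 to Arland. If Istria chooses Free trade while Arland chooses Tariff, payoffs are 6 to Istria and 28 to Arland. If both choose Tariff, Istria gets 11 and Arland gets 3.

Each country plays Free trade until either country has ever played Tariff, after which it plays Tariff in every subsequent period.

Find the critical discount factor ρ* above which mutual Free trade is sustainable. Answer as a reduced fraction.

For Istria: deviation gain 20−17 = 3, per-period punishment loss 17−11 = 6. IC gives ρ ≥ 3/9 = 1/3.
For Arland: gain 10, loss 15 per period, so ρ ≥ 10/25 = 2/5.
The tighter constraint is Arland's, so cooperation needs ρ ≥ 2/5.

2/5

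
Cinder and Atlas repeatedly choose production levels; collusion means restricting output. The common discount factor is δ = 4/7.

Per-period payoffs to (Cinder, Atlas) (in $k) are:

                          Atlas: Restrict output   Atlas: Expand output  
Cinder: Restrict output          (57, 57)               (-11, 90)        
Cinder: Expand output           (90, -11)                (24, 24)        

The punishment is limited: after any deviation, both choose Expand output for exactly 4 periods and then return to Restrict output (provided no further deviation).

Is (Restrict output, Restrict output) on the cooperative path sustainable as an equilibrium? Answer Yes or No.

Yes

Comparing payoff streams over the 5 periods until play realigns: cooperate → 57(1+δ+…+δ^4); deviate → 90 + 24(δ+…+δ^4).
Cooperation is sustained iff (57−24)(δ+…+δ^4) ≥ 90−57.
δ+…+δ^4 = 4/7·(1−(4/7)^4)/(1−4/7) = 1.1912, and (90−57)/(57−24) = 1.0000.
1.1912 ≥ 1.0000, so cooperation is sustainable.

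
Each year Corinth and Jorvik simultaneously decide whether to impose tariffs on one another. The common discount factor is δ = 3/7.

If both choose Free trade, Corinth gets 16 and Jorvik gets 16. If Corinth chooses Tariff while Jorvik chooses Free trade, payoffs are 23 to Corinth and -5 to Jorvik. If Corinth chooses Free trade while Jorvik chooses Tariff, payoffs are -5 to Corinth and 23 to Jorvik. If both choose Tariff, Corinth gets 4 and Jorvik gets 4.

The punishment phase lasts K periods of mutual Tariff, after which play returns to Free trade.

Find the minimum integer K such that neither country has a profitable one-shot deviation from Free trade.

2

Need Σ_{k=1}^{K} δ^k ≥ (23−16)/(16−4) = 0.5833 at δ = 3/7.
At K = 1 the sum is 0.4286 < 0.5833; at K = 2 it is 0.6122 ≥ 0.5833.
So the minimum punishment length is K = 2.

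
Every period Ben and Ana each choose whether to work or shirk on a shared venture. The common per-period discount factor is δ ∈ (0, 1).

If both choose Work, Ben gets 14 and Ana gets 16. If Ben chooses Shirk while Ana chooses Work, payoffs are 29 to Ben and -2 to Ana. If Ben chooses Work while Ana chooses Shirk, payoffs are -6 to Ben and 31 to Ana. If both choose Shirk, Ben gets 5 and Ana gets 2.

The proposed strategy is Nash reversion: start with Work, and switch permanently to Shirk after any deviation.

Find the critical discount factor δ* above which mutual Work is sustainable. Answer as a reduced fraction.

For Ben: deviation gain 29−14 = 15, per-period punishment loss 14−5 = 9. IC gives δ ≥ 15/24 = 5/8.
For Ana: gain 15, loss 14 per period, so δ ≥ 15/29.
The tighter constraint is Ben's, so cooperation needs δ ≥ 5/8.

5/8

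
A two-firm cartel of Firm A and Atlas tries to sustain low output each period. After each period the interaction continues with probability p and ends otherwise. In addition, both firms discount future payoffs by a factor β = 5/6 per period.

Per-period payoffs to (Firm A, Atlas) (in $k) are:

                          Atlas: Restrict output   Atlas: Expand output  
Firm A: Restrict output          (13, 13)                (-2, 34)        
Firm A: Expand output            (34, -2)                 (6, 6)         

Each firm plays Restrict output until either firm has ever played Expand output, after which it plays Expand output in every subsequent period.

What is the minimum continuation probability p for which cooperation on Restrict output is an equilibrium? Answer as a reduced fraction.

9/10

Expected continuation weight on next period's payoff is β·p = 5/6·p, which plays the role of the discount factor.
Cooperation requires 5/6·p ≥ (34−13)/(34−6) = 3/4, hence p ≥ 9/10.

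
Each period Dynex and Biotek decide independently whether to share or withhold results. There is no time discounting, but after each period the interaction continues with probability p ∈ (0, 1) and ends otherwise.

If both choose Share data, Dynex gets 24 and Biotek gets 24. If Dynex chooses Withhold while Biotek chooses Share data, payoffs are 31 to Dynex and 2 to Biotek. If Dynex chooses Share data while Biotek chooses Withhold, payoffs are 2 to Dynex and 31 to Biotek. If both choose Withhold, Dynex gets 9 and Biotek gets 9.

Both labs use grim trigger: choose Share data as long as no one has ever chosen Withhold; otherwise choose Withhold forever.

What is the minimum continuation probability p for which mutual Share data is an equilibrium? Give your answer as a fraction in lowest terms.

Expected cooperation value is 24 + p·24 + p²·24 + … = 24/(1−p); deviation gives 31 + p·9/(1−p).
24 ≥ 31(1−p) + 9p ⇒ 22p ≥ 7 ⇒ p ≥ 7/22.

7/22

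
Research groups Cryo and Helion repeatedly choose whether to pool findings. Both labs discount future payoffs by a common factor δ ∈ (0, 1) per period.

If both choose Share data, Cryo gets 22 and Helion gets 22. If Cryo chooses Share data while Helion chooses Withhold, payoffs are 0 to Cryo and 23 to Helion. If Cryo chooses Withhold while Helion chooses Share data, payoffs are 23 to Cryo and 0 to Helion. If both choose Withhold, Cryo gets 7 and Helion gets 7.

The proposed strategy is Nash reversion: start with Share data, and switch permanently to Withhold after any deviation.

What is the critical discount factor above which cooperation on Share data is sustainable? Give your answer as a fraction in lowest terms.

Under grim trigger the critical discount factor is (T−C)/(T−P) with T = 23, C = 22, P = 7.
δ* = (23−22)/(23−7) = 1/16.

1/16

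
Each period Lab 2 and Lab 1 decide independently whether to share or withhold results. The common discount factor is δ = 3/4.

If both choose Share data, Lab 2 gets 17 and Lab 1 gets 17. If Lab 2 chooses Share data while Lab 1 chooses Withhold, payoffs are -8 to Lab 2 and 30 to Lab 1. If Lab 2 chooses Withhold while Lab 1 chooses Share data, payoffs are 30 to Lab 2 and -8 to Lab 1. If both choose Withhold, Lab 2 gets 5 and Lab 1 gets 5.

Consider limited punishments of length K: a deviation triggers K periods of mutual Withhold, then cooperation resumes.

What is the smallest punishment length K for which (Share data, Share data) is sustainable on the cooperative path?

Need Σ_{k=1}^{K} δ^k ≥ (30−17)/(17−5) = 1.0833 at δ = 3/4.
At K = 1 the sum is 0.7500 < 1.0833; at K = 2 it is 1.3125 ≥ 1.0833.
So the minimum punishment length is K = 2.

2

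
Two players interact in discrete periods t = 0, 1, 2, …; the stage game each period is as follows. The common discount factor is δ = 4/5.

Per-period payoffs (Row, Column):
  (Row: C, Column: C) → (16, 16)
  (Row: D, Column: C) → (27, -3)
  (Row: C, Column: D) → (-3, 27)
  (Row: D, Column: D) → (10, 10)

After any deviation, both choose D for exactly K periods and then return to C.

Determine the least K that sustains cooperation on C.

No profitable deviation requires (16−10)(δ+…+δ^K) ≥ 27−16, i.e. δ+…+δ^K ≥ 11/6 ≈ 1.8333.
With δ = 4/5, the partial sums are K=1: 0.8000, K=2: 1.4400, K=3: 1.9520.
K = 3 is the first length at which the sum reaches 1.8333.

3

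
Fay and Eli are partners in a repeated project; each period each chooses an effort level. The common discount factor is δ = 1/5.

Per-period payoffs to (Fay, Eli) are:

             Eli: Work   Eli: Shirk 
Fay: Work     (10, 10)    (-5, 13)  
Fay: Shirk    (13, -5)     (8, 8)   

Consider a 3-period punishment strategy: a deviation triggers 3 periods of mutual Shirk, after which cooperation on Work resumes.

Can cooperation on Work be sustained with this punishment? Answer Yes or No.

No

IC: δ+…+δ^3 ≥ (13−10)/(10−8) = 3/2.
At δ = 1/5: partial sum = 0.2480 < 1.5000. Cooperation not sustainable.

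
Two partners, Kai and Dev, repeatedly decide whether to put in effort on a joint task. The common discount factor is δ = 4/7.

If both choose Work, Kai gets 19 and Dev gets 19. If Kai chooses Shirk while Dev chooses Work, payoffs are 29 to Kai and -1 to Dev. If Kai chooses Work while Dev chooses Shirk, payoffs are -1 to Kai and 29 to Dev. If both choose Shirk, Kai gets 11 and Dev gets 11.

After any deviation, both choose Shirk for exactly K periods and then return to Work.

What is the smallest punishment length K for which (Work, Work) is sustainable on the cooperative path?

5

Need Σ_{k=1}^{K} δ^k ≥ (29−19)/(19−11) = 1.2500 at δ = 4/7.
At K = 4 the sum is 1.1912 < 1.2500; at K = 5 it is 1.2521 ≥ 1.2500.
So the minimum punishment length is K = 5.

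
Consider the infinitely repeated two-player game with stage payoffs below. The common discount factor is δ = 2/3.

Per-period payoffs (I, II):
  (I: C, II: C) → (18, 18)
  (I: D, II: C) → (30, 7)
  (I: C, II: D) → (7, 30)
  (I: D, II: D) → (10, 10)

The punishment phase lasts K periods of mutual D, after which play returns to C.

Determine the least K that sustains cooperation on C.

4

IC: δ(1−δ^K)/(1−δ) ≥ (30−18)/(18−10) = 3/2.
With δ = 2/3: need 1 − δ^K ≥ 3/2·(1−2/3)/(2/3), i.e. δ^K ≤ 0.2500.
Since (2/3)^3 = 0.2963 and (2/3)^4 = 0.1975, the smallest such K is 4.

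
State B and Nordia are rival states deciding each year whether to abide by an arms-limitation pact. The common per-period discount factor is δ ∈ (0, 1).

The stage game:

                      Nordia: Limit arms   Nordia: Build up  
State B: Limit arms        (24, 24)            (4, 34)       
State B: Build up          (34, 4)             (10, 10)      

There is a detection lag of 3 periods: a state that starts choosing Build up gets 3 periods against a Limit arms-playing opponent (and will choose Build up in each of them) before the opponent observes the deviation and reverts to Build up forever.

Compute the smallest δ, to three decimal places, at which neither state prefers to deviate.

A deviator earns 34 for 3 periods, then 10 forever; cooperating earns 24 forever. Multiplying the IC by (1−δ):
24 ≥ 34(1−δ^3) + 10δ^3, so 24·δ^3 ≥ 10 and δ^3 ≥ 5/12.
δ ≥ (5/12)^(1/3) ≈ 0.747.

0.747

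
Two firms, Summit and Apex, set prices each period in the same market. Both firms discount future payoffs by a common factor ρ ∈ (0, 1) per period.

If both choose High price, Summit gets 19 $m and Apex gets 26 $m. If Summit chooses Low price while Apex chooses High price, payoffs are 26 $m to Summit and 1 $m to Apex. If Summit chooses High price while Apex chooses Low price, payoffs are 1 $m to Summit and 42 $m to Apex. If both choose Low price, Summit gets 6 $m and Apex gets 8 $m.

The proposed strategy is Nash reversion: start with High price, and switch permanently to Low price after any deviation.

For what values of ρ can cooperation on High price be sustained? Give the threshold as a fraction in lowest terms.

Summit: cooperation gives 19 each period; deviation gives 26 once then 6 forever.
  19/(1−ρ) ≥ 26 + 6ρ/(1−ρ) ⇒ ρ ≥ 7/20.
Apex: cooperation gives 26 each period; deviation gives 42 once then 8 forever.
  ρ ≥ 16/34 = 8/17.
Both must hold, so the binding constraint is Apex's: ρ ≥ 8/17.

8/17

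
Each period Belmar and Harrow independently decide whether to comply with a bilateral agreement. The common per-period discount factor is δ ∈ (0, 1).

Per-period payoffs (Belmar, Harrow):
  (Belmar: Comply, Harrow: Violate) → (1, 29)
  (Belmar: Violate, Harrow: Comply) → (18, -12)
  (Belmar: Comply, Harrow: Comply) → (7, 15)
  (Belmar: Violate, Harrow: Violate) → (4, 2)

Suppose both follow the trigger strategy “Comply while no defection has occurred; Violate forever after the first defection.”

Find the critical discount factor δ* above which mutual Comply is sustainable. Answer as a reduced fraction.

Belmar: cooperation gives 7 each period; deviation gives 18 once then 4 forever.
  7/(1−δ) ≥ 18 + 4δ/(1−δ) ⇒ δ ≥ 11/14.
Harrow: cooperation gives 15 each period; deviation gives 29 once then 2 forever.
  δ ≥ 14/27.
Both must hold, so the binding constraint is Belmar's: δ ≥ 11/14.

11/14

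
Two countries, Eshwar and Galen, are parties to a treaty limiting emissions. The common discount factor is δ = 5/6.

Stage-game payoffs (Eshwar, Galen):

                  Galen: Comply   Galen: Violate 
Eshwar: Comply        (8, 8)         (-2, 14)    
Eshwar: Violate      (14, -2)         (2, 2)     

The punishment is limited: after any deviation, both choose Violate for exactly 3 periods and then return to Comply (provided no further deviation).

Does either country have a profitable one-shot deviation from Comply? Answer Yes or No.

No

A one-shot deviation gives 14 now, then 2 for 3 periods, then back to 8.
Gain from deviating: (14−8) today; loss: (8−2) in each of the next 3 periods.
No-deviation condition: (8−2)(δ+…+δ^3) ≥ 14−8, i.e. δ+…+δ^3 ≥ 1.
At δ = 5/6: δ+…+δ^3 = 2.1065 ≥ 1.0000.
So cooperation is sustainable.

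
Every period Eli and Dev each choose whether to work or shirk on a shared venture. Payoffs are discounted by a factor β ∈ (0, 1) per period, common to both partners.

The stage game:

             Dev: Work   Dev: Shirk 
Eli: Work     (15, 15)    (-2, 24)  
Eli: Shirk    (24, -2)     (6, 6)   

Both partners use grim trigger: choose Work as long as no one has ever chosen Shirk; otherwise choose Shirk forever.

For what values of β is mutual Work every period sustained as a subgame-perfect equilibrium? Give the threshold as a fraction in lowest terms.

Under grim trigger the critical discount factor is (T−C)/(T−P) with T = 24, C = 15, P = 6.
β* = (24−15)/(24−6) = 9/18 = 1/2.

1/2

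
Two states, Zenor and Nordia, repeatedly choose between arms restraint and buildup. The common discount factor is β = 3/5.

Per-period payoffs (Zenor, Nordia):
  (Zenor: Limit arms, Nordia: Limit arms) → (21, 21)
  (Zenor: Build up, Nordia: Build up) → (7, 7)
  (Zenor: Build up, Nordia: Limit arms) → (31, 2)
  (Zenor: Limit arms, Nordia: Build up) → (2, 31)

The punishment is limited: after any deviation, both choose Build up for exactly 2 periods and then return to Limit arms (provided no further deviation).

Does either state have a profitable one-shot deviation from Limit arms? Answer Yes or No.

IC: β+…+β^2 ≥ (31−21)/(21−7) = 5/7.
At β = 3/5: partial sum = 0.9600 ≥ 0.7143. Cooperation sustainable.

No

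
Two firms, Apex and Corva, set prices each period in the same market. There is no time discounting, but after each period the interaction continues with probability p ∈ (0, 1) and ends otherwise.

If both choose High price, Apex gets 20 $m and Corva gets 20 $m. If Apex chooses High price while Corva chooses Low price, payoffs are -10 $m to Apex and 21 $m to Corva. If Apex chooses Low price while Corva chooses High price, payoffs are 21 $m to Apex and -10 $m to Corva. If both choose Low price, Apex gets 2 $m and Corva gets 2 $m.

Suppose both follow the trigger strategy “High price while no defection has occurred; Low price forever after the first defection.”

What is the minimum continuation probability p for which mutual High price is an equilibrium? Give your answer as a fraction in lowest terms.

1/19

With no time discounting, the continuation probability p plays the role of the discount factor.
Grim-trigger IC: 20/(1−p) ≥ 21 + 2p/(1−p) ⇒ p ≥ (21−20)/(21−2) = 1/19.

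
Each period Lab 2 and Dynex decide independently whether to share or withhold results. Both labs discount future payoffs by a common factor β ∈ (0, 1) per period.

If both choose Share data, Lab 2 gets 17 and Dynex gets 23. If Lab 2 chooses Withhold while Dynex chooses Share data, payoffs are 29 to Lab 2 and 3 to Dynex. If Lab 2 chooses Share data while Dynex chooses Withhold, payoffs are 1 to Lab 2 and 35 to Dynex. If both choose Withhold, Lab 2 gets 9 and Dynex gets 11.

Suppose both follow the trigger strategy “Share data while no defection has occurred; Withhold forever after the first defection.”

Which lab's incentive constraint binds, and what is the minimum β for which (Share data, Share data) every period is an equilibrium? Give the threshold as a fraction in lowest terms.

Lab 2: cooperation gives 17 each period; deviation gives 29 once then 9 forever.
  17/(1−β) ≥ 29 + 9β/(1−β) ⇒ β ≥ 12/20 = 3/5.
Dynex: cooperation gives 23 each period; deviation gives 35 once then 11 forever.
  β ≥ 12/24 = 1/2.
Both must hold, so the binding constraint is Lab 2's: β ≥ 3/5.

Lab 2; β ≥ 3/5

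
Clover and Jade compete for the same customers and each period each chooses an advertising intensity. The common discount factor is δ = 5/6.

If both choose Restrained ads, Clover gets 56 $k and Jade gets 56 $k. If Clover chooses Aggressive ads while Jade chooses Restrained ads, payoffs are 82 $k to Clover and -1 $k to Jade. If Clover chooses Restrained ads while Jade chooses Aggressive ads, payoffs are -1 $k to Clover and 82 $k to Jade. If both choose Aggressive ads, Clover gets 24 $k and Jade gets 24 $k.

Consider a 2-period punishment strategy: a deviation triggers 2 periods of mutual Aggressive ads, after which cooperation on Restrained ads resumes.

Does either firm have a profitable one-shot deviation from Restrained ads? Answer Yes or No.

A one-shot deviation gives 82 now, then 24 for 2 periods, then back to 56.
Gain from deviating: (82−56) today; loss: (56−24) in each of the next 2 periods.
No-deviation condition: (56−24)(δ+…+δ^2) ≥ 82−56, i.e. δ+…+δ^2 ≥ 13/16.
At δ = 5/6: δ+…+δ^2 = 1.5278 ≥ 0.8125.
So cooperation is sustainable.

No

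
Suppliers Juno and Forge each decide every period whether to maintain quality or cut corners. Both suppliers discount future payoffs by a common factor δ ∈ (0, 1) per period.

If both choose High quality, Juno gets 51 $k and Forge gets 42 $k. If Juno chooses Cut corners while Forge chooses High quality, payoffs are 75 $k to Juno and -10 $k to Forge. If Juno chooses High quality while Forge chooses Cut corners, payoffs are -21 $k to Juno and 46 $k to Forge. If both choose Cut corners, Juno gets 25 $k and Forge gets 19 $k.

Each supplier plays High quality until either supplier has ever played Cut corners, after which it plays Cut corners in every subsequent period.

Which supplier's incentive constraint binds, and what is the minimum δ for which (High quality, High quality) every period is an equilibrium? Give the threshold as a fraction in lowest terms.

Juno; δ ≥ 12/25

Juno: cooperation gives 51 each period; deviation gives 75 once then 25 forever.
  51/(1−δ) ≥ 75 + 25δ/(1−δ) ⇒ δ ≥ 24/50 = 12/25.
Forge: cooperation gives 42 each period; deviation gives 46 once then 19 forever.
  δ ≥ 4/27.
Both must hold, so the binding constraint is Juno's: δ ≥ 12/25.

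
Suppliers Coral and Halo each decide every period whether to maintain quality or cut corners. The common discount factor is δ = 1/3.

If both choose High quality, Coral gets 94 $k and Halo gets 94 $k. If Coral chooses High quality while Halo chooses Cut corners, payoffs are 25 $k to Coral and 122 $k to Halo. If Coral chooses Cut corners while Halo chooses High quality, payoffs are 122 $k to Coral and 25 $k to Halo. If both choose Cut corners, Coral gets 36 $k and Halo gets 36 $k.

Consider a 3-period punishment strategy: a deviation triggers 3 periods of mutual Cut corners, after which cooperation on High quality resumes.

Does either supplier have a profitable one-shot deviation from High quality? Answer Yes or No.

Yes

A one-shot deviation gives 122 now, then 36 for 3 periods, then back to 94.
Gain from deviating: (122−94) today; loss: (94−36) in each of the next 3 periods.
No-deviation condition: (94−36)(δ+…+δ^3) ≥ 122−94, i.e. δ+…+δ^3 ≥ 14/29.
At δ = 1/3: δ+…+δ^3 = 0.4815 < 0.4828.
So cooperation is not sustainable.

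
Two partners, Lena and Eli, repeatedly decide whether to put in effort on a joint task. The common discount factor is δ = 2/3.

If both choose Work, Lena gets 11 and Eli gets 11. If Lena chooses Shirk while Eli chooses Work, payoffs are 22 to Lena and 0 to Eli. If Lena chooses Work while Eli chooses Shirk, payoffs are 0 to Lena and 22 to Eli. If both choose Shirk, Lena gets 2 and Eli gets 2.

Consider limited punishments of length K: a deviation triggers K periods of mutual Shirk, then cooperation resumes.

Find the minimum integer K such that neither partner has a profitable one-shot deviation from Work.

3

No profitable deviation requires (11−2)(δ+…+δ^K) ≥ 22−11, i.e. δ+…+δ^K ≥ 11/9 ≈ 1.2222.
With δ = 2/3, the partial sums are K=1: 0.6667, K=2: 1.1111, K=3: 1.4074.
K = 3 is the first length at which the sum reaches 1.2222.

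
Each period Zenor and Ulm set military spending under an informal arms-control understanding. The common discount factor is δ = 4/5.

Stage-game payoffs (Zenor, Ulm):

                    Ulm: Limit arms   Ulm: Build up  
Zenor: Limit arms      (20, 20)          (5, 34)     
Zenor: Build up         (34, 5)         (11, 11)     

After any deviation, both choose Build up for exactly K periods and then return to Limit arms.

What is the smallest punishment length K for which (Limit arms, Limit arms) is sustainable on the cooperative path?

Need Σ_{k=1}^{K} δ^k ≥ (34−20)/(20−11) = 1.5556 at δ = 4/5.
At K = 2 the sum is 1.4400 < 1.5556; at K = 3 it is 1.9520 ≥ 1.5556.
So the minimum punishment length is K = 3.

3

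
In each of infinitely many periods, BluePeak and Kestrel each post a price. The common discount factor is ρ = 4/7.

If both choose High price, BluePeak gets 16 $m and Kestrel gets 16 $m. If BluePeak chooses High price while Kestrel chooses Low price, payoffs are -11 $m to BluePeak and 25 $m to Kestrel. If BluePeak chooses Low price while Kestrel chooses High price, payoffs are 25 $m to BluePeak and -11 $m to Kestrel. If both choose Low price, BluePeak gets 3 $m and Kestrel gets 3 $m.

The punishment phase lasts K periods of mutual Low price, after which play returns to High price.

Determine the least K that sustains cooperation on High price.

Need Σ_{k=1}^{K} ρ^k ≥ (25−16)/(16−3) = 0.6923 at ρ = 4/7.
At K = 1 the sum is 0.5714 < 0.6923; at K = 2 it is 0.8980 ≥ 0.6923.
So the minimum punishment length is K = 2.

2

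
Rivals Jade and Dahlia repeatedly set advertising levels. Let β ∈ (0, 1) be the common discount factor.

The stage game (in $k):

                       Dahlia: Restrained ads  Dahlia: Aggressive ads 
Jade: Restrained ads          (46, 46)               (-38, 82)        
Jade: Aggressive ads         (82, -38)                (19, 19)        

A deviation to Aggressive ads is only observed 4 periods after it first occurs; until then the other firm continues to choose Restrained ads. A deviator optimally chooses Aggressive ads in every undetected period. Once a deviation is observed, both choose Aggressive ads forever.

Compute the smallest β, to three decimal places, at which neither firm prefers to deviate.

0.869

A deviator earns 82 for 4 periods, then 19 forever; cooperating earns 46 forever. Multiplying the IC by (1−β):
46 ≥ 82(1−β^4) + 19β^4, so 63·β^4 ≥ 36 and β^4 ≥ 4/7.
β ≥ (4/7)^(1/4) ≈ 0.869.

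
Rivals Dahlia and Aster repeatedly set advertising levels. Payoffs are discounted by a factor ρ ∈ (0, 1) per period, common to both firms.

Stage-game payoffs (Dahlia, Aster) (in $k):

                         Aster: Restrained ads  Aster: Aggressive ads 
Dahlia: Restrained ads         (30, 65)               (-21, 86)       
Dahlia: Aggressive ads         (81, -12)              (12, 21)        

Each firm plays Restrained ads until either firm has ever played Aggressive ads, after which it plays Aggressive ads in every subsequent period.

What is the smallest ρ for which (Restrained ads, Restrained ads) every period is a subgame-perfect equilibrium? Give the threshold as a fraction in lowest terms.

17/23

Dahlia: cooperation gives 30 each period; deviation gives 81 once then 12 forever.
  30/(1−ρ) ≥ 81 + 12ρ/(1−ρ) ⇒ ρ ≥ 51/69 = 17/23.
Aster: cooperation gives 65 each period; deviation gives 86 once then 21 forever.
  ρ ≥ 21/65.
Both must hold, so the binding constraint is Dahlia's: ρ ≥ 17/23.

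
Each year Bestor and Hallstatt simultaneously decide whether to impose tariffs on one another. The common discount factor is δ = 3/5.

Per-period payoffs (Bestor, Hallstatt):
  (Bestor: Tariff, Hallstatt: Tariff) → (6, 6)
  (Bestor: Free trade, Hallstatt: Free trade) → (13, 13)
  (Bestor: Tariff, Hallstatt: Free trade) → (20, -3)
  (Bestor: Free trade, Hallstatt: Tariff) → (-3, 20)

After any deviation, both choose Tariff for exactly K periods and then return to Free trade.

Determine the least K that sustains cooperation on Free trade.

3

Need Σ_{k=1}^{K} δ^k ≥ (20−13)/(13−6) = 1.0000 at δ = 3/5.
At K = 2 the sum is 0.9600 < 1.0000; at K = 3 it is 1.1760 ≥ 1.0000.
So the minimum punishment length is K = 3.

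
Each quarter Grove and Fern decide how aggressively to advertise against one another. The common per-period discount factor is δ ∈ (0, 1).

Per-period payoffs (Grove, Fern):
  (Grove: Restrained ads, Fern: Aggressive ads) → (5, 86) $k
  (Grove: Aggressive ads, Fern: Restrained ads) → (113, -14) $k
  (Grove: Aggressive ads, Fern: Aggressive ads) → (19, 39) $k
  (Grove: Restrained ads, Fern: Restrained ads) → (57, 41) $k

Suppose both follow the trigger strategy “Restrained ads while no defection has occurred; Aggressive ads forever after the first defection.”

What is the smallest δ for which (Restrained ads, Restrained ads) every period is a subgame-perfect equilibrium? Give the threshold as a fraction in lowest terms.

45/47

Grove's threshold: (113−57)/(113−19) = 28/47.
Fern's threshold: (86−41)/(86−39) = 45/47.
28/47 < 45/47, so Fern binds and δ* = 45/47.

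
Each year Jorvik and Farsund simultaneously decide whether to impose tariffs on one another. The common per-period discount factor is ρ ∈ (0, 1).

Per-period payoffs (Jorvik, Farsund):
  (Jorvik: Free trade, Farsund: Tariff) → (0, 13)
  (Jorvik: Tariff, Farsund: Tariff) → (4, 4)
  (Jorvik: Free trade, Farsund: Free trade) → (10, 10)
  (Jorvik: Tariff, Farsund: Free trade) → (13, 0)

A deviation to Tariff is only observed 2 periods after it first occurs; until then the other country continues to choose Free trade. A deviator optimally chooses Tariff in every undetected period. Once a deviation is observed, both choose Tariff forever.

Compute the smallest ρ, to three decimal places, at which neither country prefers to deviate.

A deviator earns 13 for 2 periods, then 4 forever; cooperating earns 10 forever. Multiplying the IC by (1−ρ):
10 ≥ 13(1−ρ^2) + 4ρ^2, so 9·ρ^2 ≥ 3 and ρ^2 ≥ 1/3.
ρ ≥ (1/3)^(1/2) ≈ 0.577.

0.577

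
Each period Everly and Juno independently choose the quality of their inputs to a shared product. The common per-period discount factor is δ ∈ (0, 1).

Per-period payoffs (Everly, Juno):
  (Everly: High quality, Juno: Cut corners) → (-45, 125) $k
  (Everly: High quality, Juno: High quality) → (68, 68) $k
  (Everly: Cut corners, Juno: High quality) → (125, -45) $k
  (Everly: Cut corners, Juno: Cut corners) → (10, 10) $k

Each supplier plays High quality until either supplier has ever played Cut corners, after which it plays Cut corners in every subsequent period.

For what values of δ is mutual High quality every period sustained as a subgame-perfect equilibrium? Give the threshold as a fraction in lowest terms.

57/115

One-period gain from deviating is 125 − 68 = 57. The loss is 68 − 10 = 58 in every subsequent period, with present value 58·δ/(1−δ).
Deviation is unprofitable when 58·δ/(1−δ) ≥ 57, i.e. δ/(1−δ) ≥ 57/58.
Equivalently δ ≥ 57/(57+58) = 57/115.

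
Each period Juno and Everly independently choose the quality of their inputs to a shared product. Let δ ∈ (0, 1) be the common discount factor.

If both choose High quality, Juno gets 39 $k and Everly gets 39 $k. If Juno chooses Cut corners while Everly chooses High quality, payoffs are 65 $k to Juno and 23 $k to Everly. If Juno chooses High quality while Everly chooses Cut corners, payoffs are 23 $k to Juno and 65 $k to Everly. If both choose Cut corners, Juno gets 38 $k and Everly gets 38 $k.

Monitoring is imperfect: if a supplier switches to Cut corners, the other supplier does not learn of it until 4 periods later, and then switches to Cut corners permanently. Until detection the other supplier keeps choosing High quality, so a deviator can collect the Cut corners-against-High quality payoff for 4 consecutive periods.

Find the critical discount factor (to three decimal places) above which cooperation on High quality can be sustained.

0.991

A deviator earns 65 for 4 periods, then 38 forever; cooperating earns 39 forever. Multiplying the IC by (1−δ):
39 ≥ 65(1−δ^4) + 38δ^4, so 27·δ^4 ≥ 26 and δ^4 ≥ 26/27.
δ ≥ (26/27)^(1/4) ≈ 0.991.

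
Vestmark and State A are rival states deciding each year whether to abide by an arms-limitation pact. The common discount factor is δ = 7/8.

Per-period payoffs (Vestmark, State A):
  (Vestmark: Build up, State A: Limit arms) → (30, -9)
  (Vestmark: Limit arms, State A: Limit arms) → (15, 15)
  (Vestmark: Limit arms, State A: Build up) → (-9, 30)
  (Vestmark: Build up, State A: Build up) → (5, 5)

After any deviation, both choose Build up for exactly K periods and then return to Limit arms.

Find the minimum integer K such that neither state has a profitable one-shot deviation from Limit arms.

2

Need Σ_{k=1}^{K} δ^k ≥ (30−15)/(15−5) = 1.5000 at δ = 7/8.
At K = 1 the sum is 0.8750 < 1.5000; at K = 2 it is 1.6406 ≥ 1.5000.
So the minimum punishment length is K = 2.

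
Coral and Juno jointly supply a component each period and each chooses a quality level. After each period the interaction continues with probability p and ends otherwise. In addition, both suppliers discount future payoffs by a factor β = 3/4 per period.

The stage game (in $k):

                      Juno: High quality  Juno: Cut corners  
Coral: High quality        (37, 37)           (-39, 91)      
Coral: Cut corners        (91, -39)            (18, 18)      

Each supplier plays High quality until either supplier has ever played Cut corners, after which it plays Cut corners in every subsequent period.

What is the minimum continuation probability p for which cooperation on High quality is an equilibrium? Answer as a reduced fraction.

Expected continuation weight on next period's payoff is β·p = 3/4·p, which plays the role of the discount factor.
Cooperation requires 3/4·p ≥ (91−37)/(91−18) = 54/73, hence p ≥ 72/73.

72/73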